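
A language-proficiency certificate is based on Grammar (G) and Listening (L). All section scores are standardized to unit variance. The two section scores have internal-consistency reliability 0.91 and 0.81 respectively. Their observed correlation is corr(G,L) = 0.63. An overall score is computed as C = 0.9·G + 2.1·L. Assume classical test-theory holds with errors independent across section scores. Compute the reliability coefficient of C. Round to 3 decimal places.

Var(C) = 0.9² + 2.1² + 2·[1.89·0.63] = 5.22 + 2.3814 = 7.6014.
With uncorrelated errors the cross-covariances are all true-score covariance, so they carry over unchanged; only the diagonal terms shrink to ρᵢσᵢ².
True-score variance = [0.9²·0.91 + 2.1²·0.81] + 2.3814 = 4.3092 + 2.3814 = 6.6906.
Reliability = 6.6906 / 7.6014 = 0.880.

0.880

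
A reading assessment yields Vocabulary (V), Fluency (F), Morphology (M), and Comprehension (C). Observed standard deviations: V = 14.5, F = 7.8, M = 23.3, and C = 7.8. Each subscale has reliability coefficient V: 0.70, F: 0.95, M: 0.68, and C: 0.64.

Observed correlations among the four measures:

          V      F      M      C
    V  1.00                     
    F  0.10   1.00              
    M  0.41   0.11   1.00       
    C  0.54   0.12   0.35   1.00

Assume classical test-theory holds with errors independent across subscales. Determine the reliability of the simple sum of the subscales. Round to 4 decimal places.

0.8230

Var(V+F+M+C) = 14.5² + 7.8² + 23.3² + 7.8² + 2·[14.5·7.8·0.10 + 14.5·23.3·0.41 + 14.5·7.8·0.54 + 7.8·23.3·0.11 + 7.8·7.8·0.12 + 23.3·7.8·0.35] = 874.82 + 603.607 = 1478.43.
Because errors are independent across components, Cov(Tᵢ,Tⱼ) = Cov(Xᵢ,Xⱼ); the off-diagonal part of the true-score variance is the same as above.
True-score variance = [14.5²·0.70 + 7.8²·0.95 + 23.3²·0.68 + 7.8²·0.64] + 603.607 = 613.076 + 603.607 = 1216.68.
Reliability = 1216.68 / 1478.43 = 0.8230.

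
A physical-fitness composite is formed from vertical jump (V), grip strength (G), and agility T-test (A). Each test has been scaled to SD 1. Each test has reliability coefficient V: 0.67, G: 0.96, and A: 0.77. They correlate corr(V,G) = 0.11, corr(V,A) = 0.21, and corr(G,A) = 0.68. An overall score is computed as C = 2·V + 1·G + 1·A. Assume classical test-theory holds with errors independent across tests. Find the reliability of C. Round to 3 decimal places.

Var(C) = 2² + 1 + 1 + 2·[2·0.11 + 2·0.21 + 0.68] = 6 + 2.64 = 8.64.
Because errors are independent across components, Cov(Tᵢ,Tⱼ) = Cov(Xᵢ,Xⱼ); the off-diagonal part of the true-score variance is the same as above.
True-score variance = [2²·0.67 + 0.96 + 0.77] + 2.64 = 4.41 + 2.64 = 7.05.
Reliability = 7.05 / 8.64 = 0.816.

0.816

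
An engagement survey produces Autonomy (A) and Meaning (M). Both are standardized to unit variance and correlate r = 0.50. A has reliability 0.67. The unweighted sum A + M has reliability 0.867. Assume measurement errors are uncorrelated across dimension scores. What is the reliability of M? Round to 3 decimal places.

0.931

Var(A+M) = 2 + 2·0.50 = 3.000.
True-score variance = ρ_A + ρ_M + 2·0.50, so 0.867 = (0.67 + ρ_M + 1.00) / 3.000.
ρ_M = 0.867·3.000 − 0.67 − 1.00 = 0.931.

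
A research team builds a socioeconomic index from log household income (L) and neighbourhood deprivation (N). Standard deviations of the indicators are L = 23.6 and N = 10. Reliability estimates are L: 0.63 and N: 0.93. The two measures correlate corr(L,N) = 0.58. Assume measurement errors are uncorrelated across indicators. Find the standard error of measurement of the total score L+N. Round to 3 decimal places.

14.597

Var(total) = 656.96 + 273.76 = 930.72.
True-score variance = 443.885 + 273.76 = 717.645, so reliability = 0.7711.
Error variance = 930.72 − 717.645 = 213.075; SEM = √213.075 = 14.597.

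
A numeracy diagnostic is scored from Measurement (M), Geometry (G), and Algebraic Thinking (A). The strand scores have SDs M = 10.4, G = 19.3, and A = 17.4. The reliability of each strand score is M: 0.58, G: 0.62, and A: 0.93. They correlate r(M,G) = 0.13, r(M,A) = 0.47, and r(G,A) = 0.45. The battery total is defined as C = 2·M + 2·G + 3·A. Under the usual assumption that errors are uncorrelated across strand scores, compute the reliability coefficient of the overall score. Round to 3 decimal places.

Var(C) = 2²·10.4² + 2²·19.3² + 3²·17.4² + 2·[4·10.4·19.3·0.13 + 6·10.4·17.4·0.47 + 6·19.3·17.4·0.45] = 4647.44 + 3042.79 = 7690.23.
Under uncorrelated errors the observed covariances equal the true-score covariances, so only the own-variance terms attenuate.
True-score variance = [2²·10.4²·0.58 + 2²·19.3²·0.62 + 3²·17.4²·0.93] + 3042.79 = 3708.81 + 3042.79 = 6751.6.
Reliability = 6751.6 / 7690.23 = 0.878.

0.878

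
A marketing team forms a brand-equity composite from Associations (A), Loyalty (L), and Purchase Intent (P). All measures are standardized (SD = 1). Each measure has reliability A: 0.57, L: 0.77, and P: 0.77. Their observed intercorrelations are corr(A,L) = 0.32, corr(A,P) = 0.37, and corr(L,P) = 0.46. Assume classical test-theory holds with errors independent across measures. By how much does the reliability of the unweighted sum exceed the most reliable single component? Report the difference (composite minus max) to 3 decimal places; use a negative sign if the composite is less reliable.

Var(sum) = 3 + 2.3 = 5.3; true-score variance = 2.11 + 2.3 = 4.41; composite reliability = 0.8321.
Max component reliability = 0.7700.
Difference = 0.8321 − 0.7700 = 0.062.

0.062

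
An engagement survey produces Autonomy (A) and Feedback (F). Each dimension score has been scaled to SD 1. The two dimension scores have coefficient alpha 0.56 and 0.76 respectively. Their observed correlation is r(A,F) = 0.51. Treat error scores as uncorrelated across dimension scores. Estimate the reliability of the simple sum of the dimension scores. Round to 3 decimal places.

Var(A+F) = 2 + 2·[0.51] = 2 + 1.02 = 3.02.
Because errors are independent across components, Cov(Tᵢ,Tⱼ) = Cov(Xᵢ,Xⱼ); the off-diagonal part of the true-score variance is the same as above.
True-score variance = [0.56 + 0.76] + 1.02 = 1.32 + 1.02 = 2.34.
Reliability = 2.34 / 3.02 = 0.775.

0.775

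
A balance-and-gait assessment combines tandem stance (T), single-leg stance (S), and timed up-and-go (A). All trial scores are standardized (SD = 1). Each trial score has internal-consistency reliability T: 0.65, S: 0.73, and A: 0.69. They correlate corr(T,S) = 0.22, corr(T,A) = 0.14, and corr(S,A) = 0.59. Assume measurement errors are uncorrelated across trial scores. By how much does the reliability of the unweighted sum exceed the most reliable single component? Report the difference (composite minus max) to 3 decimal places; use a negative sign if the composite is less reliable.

0.080

Var(sum) = 3 + 1.9 = 4.9; true-score variance = 2.07 + 1.9 = 3.97; composite reliability = 0.8102.
Max component reliability = 0.7300.
Difference = 0.8102 − 0.7300 = 0.080.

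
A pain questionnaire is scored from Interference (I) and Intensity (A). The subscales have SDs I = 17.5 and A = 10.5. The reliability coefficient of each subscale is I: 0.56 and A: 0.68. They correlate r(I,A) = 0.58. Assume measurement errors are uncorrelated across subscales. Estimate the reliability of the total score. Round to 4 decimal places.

Var(I+A) = 17.5² + 10.5² + 2·[17.5·10.5·0.58] = 416.5 + 213.15 = 629.65.
Because errors are independent across components, Cov(Tᵢ,Tⱼ) = Cov(Xᵢ,Xⱼ); the off-diagonal part of the true-score variance is the same as above.
True-score variance = [17.5²·0.56 + 10.5²·0.68] + 213.15 = 246.47 + 213.15 = 459.62.
Reliability = 459.62 / 629.65 = 0.7300.

0.7300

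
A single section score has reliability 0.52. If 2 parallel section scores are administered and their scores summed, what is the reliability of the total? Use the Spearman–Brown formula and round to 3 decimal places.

ρ_k = kρ / (1 + (k−1)ρ) = 2·0.52 / (1 + 1·0.52) = 1.040 / 1.520 = 0.684.

0.684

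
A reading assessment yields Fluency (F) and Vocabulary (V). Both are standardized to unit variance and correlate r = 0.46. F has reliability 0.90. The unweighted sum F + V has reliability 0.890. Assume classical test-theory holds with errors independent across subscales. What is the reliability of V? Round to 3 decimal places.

0.779

Var(F+V) = 2 + 2·0.46 = 2.920.
True-score variance = ρ_F + ρ_V + 2·0.46, so 0.890 = (0.90 + ρ_V + 0.92) / 2.920.
ρ_V = 0.890·2.920 − 0.90 − 0.92 = 0.779.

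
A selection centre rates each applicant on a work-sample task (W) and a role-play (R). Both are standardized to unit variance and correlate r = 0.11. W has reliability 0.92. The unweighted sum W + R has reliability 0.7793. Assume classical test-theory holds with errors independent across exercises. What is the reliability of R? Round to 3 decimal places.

Var(W+R) = 2 + 2·0.11 = 2.220.
True-score variance = ρ_W + ρ_R + 2·0.11, so 0.7793 = (0.92 + ρ_R + 0.22) / 2.220.
ρ_R = 0.7793·2.220 − 0.92 − 0.22 = 0.590.

0.590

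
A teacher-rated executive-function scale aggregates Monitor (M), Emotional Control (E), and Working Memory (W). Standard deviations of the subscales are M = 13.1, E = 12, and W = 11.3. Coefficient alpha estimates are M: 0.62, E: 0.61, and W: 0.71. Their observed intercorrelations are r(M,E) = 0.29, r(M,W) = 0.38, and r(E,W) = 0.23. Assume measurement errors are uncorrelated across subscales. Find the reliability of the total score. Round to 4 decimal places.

0.7767

Var(M+E+W) = 13.1² + 12² + 11.3² + 2·[13.1·12·0.29 + 13.1·11.3·0.38 + 12·11.3·0.23] = 443.3 + 266.055 = 709.355.
Because errors are independent across components, Cov(Tᵢ,Tⱼ) = Cov(Xᵢ,Xⱼ); the off-diagonal part of the true-score variance is the same as above.
True-score variance = [13.1²·0.62 + 12²·0.61 + 11.3²·0.71] + 266.055 = 284.898 + 266.055 = 550.953.
Reliability = 550.953 / 709.355 = 0.7767.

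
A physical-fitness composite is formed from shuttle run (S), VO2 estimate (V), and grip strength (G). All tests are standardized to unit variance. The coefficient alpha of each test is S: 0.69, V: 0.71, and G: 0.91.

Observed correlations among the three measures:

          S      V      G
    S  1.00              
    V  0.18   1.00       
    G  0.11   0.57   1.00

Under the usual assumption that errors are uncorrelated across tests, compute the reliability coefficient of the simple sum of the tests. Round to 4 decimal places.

Var(S+V+G) = 3 + 2·[0.18 + 0.11 + 0.57] = 3 + 1.72 = 4.72.
Because errors are independent across components, Cov(Tᵢ,Tⱼ) = Cov(Xᵢ,Xⱼ); the off-diagonal part of the true-score variance is the same as above.
True-score variance = [0.69 + 0.71 + 0.91] + 1.72 = 2.31 + 1.72 = 4.03.
Reliability = 4.03 / 4.72 = 0.8538.

0.8538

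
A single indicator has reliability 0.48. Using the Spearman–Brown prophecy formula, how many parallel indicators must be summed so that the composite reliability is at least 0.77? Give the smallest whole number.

k ≥ ρ*(1−ρ₁)/(ρ₁(1−ρ*)) = 0.77·0.52 / (0.48·0.23) = 3.627.
Smallest integer k = 4.

4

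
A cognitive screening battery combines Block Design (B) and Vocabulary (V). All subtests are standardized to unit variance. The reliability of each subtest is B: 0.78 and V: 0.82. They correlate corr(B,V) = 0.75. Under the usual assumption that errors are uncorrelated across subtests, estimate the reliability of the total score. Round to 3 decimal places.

Var(B+V) = 2 + 2·[0.75] = 2 + 1.5 = 3.5.
Under uncorrelated errors the observed covariances equal the true-score covariances, so only the own-variance terms attenuate.
True-score variance = [0.78 + 0.82] + 1.5 = 1.6 + 1.5 = 3.1.
Reliability = 3.1 / 3.5 = 0.886.

0.886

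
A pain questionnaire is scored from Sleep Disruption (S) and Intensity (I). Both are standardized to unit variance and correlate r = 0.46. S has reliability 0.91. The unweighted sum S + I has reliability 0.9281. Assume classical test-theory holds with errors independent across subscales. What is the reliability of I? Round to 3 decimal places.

Var(S+I) = 2 + 2·0.46 = 2.920.
True-score variance = ρ_S + ρ_I + 2·0.46, so 0.9281 = (0.91 + ρ_I + 0.92) / 2.920.
ρ_I = 0.9281·2.920 − 0.91 − 0.92 = 0.880.

0.880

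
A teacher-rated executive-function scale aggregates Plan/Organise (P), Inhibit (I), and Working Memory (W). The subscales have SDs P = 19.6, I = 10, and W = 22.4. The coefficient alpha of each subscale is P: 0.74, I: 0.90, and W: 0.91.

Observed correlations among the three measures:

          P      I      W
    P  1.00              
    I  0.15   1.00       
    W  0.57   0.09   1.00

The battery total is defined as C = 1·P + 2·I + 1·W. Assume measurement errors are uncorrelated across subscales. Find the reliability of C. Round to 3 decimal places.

0.907

Var(C) = 19.6² + 2²·10² + 22.4² + 2·[2·19.6·10·0.15 + 19.6·22.4·0.57 + 2·10·22.4·0.09] = 1285.92 + 698.746 = 1984.67.
With uncorrelated errors the cross-covariances are all true-score covariance, so they carry over unchanged; only the diagonal terms shrink to ρᵢσᵢ².
True-score variance = [19.6²·0.74 + 2²·10²·0.90 + 22.4²·0.91] + 698.746 = 1100.88 + 698.746 = 1799.63.
Reliability = 1799.63 / 1984.67 = 0.907.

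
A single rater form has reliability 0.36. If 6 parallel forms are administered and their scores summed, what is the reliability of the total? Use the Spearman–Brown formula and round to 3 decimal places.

ρ_k = kρ / (1 + (k−1)ρ) = 6·0.36 / (1 + 5·0.36) = 2.160 / 2.800 = 0.771.

0.771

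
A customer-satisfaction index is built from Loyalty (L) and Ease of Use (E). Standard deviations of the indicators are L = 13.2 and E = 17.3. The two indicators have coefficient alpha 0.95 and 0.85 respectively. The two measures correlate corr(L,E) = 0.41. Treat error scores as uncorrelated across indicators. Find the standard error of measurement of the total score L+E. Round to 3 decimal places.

7.322

Var(total) = 473.53 + 187.255 = 660.785.
True-score variance = 419.924 + 187.255 = 607.18, so reliability = 0.9189.
Error variance = 660.785 − 607.18 = 53.6055; SEM = √53.6055 = 7.322.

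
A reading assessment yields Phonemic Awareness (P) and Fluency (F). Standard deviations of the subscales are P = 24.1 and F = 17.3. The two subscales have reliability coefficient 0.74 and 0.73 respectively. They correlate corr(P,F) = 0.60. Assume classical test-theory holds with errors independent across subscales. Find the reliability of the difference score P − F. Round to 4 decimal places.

Var(P−F) = 24.1² + 17.3² − 2·24.1·17.3·0.60 = 880.1 − 500.316 = 379.784.
Because errors are independent across components, Cov(Tᵢ,Tⱼ) = Cov(Xᵢ,Xⱼ); the off-diagonal part of the true-score variance is the same as above.
True-score variance = [24.1²·0.74 + 17.3²·0.73] − 500.316 = 648.281 − 500.316 = 147.965.
Reliability = 147.965 / 379.784 = 0.3896.

0.3896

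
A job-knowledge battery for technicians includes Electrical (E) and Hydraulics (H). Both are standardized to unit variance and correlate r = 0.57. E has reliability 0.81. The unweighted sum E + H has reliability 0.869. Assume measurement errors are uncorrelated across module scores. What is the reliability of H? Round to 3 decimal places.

0.779

Var(E+H) = 2 + 2·0.57 = 3.140.
True-score variance = ρ_E + ρ_H + 2·0.57, so 0.869 = (0.81 + ρ_H + 1.14) / 3.140.
ρ_H = 0.869·3.140 − 0.81 − 1.14 = 0.779.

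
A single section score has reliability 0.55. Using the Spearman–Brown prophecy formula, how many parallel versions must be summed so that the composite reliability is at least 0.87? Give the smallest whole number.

6

k ≥ ρ*(1−ρ₁)/(ρ₁(1−ρ*)) = 0.87·0.45 / (0.55·0.13) = 5.476.
Smallest integer k = 6.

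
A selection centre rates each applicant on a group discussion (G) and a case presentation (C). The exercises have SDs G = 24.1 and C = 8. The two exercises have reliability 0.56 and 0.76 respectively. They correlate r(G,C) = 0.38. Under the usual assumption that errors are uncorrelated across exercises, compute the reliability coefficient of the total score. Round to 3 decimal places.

Var(G+C) = 24.1² + 8² + 2·[24.1·8·0.38] = 644.81 + 146.528 = 791.338.
With uncorrelated errors the cross-covariances are all true-score covariance, so they carry over unchanged; only the diagonal terms shrink to ρᵢσᵢ².
True-score variance = [24.1²·0.56 + 8²·0.76] + 146.528 = 373.894 + 146.528 = 520.422.
Reliability = 520.422 / 791.338 = 0.658.

0.658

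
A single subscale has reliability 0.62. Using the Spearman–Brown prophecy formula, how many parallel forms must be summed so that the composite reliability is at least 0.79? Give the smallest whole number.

k ≥ ρ*(1−ρ₁)/(ρ₁(1−ρ*)) = 0.79·0.38 / (0.62·0.21) = 2.306.
Smallest integer k = 3.

3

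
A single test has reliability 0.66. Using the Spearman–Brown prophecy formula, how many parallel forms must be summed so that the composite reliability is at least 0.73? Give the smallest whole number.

k ≥ ρ*(1−ρ₁)/(ρ₁(1−ρ*)) = 0.73·0.34 / (0.66·0.27) = 1.393.
Smallest integer k = 2.

2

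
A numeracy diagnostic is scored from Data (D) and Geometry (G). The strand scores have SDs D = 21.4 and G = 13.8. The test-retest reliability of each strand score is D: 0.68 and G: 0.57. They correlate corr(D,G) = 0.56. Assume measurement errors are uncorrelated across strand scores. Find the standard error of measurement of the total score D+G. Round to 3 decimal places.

15.114

Var(total) = 648.4 + 330.758 = 979.158.
True-score variance = 419.964 + 330.758 = 750.722, so reliability = 0.7667.
Error variance = 979.158 − 750.722 = 228.436; SEM = √228.436 = 15.114.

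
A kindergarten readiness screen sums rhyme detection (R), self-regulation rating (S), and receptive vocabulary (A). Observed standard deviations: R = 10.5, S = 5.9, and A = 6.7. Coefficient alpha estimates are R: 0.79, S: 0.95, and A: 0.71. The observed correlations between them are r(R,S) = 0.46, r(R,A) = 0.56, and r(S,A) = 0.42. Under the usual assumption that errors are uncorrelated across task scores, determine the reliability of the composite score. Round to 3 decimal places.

0.894

Var(R+S+A) = 10.5² + 5.9² + 6.7² + 2·[10.5·5.9·0.46 + 10.5·6.7·0.56 + 5.9·6.7·0.42] = 189.95 + 168.991 = 358.941.
With uncorrelated errors the cross-covariances are all true-score covariance, so they carry over unchanged; only the diagonal terms shrink to ρᵢσᵢ².
True-score variance = [10.5²·0.79 + 5.9²·0.95 + 6.7²·0.71] + 168.991 = 152.039 + 168.991 = 321.03.
Reliability = 321.03 / 358.941 = 0.894.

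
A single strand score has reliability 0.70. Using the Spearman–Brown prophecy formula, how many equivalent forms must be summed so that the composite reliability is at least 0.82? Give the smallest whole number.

2

k ≥ ρ*(1−ρ₁)/(ρ₁(1−ρ*)) = 0.82·0.30 / (0.70·0.18) = 1.952.
Smallest integer k = 2.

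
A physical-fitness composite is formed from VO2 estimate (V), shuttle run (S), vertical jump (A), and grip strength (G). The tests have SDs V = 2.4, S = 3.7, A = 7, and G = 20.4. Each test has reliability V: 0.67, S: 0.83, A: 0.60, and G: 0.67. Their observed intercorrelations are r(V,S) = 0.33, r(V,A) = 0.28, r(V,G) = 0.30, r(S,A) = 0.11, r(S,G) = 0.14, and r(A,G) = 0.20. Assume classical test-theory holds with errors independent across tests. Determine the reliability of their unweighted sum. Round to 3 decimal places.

0.737

Var(V+S+A+G) = 2.4² + 3.7² + 7² + 20.4² + 2·[2.4·3.7·0.33 + 2.4·7·0.28 + 2.4·20.4·0.30 + 3.7·7·0.11 + 3.7·20.4·0.14 + 7·20.4·0.20] = 484.61 + 128.597 = 613.207.
Under uncorrelated errors the observed covariances equal the true-score covariances, so only the own-variance terms attenuate.
True-score variance = [2.4²·0.67 + 3.7²·0.83 + 7²·0.60 + 20.4²·0.67] + 128.597 = 323.449 + 128.597 = 452.046.
Reliability = 452.046 / 613.207 = 0.737.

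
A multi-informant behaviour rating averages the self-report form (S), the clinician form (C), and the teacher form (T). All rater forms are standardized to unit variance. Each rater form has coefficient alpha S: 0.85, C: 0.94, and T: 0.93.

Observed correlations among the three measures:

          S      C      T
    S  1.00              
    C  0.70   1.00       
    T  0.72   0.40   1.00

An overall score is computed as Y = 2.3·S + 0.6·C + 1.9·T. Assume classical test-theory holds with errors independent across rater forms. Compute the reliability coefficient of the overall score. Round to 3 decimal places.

Var(Y) = 2.3² + 0.6² + 1.9² + 2·[1.38·0.70 + 4.37·0.72 + 1.14·0.40] = 9.26 + 9.1368 = 18.3968.
With uncorrelated errors the cross-covariances are all true-score covariance, so they carry over unchanged; only the diagonal terms shrink to ρᵢσᵢ².
True-score variance = [2.3²·0.85 + 0.6²·0.94 + 1.9²·0.93] + 9.1368 = 8.1922 + 9.1368 = 17.329.
Reliability = 17.329 / 18.3968 = 0.942.

0.942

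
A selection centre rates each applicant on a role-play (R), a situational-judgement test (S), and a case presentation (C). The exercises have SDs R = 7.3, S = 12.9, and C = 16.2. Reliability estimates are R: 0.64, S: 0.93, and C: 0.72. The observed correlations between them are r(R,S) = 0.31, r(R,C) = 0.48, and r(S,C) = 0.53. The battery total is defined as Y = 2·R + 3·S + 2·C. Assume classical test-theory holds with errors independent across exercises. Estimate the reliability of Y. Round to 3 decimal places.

Var(Y) = 2²·7.3² + 3²·12.9² + 2²·16.2² + 2·[6·7.3·12.9·0.31 + 4·7.3·16.2·0.48 + 6·12.9·16.2·0.53] = 2760.61 + 2133.54 = 4894.15.
Under uncorrelated errors the observed covariances equal the true-score covariances, so only the own-variance terms attenuate.
True-score variance = [2²·7.3²·0.64 + 3²·12.9²·0.93 + 2²·16.2²·0.72] + 2133.54 = 2285.1 + 2133.54 = 4418.64.
Reliability = 4418.64 / 4894.15 = 0.903.

0.903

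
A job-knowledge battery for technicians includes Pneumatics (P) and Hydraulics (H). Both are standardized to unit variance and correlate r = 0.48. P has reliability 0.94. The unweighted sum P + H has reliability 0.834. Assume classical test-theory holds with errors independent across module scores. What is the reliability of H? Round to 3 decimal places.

0.569

Var(P+H) = 2 + 2·0.48 = 2.960.
True-score variance = ρ_P + ρ_H + 2·0.48, so 0.834 = (0.94 + ρ_H + 0.96) / 2.960.
ρ_H = 0.834·2.960 − 0.94 − 0.96 = 0.569.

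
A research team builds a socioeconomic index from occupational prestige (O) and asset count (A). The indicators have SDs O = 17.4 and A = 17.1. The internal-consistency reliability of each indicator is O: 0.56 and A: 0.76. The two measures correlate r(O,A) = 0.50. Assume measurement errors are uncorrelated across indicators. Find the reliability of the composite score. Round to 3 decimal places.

0.772

Var(O+A) = 17.4² + 17.1² + 2·[17.4·17.1·0.50] = 595.17 + 297.54 = 892.71.
Under uncorrelated errors the observed covariances equal the true-score covariances, so only the own-variance terms attenuate.
True-score variance = [17.4²·0.56 + 17.1²·0.76] + 297.54 = 391.777 + 297.54 = 689.317.
Reliability = 689.317 / 892.71 = 0.772.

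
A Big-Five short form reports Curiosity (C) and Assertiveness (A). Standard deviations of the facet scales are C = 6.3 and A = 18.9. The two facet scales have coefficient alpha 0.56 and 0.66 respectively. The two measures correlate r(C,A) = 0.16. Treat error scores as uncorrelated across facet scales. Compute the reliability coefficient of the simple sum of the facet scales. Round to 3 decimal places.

0.681

Var(C+A) = 6.3² + 18.9² + 2·[6.3·18.9·0.16] = 396.9 + 38.1024 = 435.002.
Under uncorrelated errors the observed covariances equal the true-score covariances, so only the own-variance terms attenuate.
True-score variance = [6.3²·0.56 + 18.9²·0.66] + 38.1024 = 257.985 + 38.1024 = 296.087.
Reliability = 296.087 / 435.002 = 0.681.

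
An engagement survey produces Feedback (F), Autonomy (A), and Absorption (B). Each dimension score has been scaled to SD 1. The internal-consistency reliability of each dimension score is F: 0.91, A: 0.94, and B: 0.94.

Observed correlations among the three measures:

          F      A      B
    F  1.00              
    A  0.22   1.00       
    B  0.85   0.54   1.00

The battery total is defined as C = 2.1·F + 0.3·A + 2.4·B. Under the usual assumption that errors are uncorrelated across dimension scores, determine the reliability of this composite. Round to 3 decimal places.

Var(C) = 2.1² + 0.3² + 2.4² + 2·[0.63·0.22 + 5.04·0.85 + 0.72·0.54] = 10.26 + 9.6228 = 19.8828.
With uncorrelated errors the cross-covariances are all true-score covariance, so they carry over unchanged; only the diagonal terms shrink to ρᵢσᵢ².
True-score variance = [2.1²·0.91 + 0.3²·0.94 + 2.4²·0.94] + 9.6228 = 9.5121 + 9.6228 = 19.1349.
Reliability = 19.1349 / 19.8828 = 0.962.

0.962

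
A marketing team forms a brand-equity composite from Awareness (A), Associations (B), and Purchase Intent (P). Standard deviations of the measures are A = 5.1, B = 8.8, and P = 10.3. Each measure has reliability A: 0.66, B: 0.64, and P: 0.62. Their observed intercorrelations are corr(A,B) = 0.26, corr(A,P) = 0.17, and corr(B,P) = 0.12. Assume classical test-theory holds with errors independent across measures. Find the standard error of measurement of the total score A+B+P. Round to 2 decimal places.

Var(total) = 209.54 + 62.9514 = 272.491.
True-score variance = 132.504 + 62.9514 = 195.455, so reliability = 0.7173.
Error variance = 272.491 − 195.455 = 77.036; SEM = √77.036 = 8.78.

8.78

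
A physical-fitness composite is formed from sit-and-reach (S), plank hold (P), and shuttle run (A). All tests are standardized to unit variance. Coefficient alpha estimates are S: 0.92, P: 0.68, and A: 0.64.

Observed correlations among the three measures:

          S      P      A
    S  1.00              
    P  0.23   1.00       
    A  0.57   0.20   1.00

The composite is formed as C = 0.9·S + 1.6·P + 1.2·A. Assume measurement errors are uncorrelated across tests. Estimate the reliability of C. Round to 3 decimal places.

Var(C) = 0.9² + 1.6² + 1.2² + 2·[1.44·0.23 + 1.08·0.57 + 1.92·0.20] = 4.81 + 2.6616 = 7.4716.
Because errors are independent across components, Cov(Tᵢ,Tⱼ) = Cov(Xᵢ,Xⱼ); the off-diagonal part of the true-score variance is the same as above.
True-score variance = [0.9²·0.92 + 1.6²·0.68 + 1.2²·0.64] + 2.6616 = 3.4076 + 2.6616 = 6.0692.
Reliability = 6.0692 / 7.4716 = 0.812.

0.812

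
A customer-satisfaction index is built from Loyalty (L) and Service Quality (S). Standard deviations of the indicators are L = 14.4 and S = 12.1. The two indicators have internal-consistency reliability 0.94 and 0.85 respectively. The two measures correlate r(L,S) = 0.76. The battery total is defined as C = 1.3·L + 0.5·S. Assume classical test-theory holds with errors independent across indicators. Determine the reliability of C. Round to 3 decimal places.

0.953

Var(C) = 1.3²·14.4² + 0.5²·12.1² + 2·[0.65·14.4·12.1·0.76] = 387.041 + 172.149 = 559.19.
Under uncorrelated errors the observed covariances equal the true-score covariances, so only the own-variance terms attenuate.
True-score variance = [1.3²·14.4²·0.94 + 0.5²·12.1²·0.85] + 172.149 = 360.524 + 172.149 = 532.673.
Reliability = 532.673 / 559.19 = 0.953.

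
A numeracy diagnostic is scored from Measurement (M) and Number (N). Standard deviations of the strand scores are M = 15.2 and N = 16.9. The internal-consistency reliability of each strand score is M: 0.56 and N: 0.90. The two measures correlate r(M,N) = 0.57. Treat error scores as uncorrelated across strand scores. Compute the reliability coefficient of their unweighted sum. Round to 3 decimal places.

0.839

Var(M+N) = 15.2² + 16.9² + 2·[15.2·16.9·0.57] = 516.65 + 292.843 = 809.493.
Because errors are independent across components, Cov(Tᵢ,Tⱼ) = Cov(Xᵢ,Xⱼ); the off-diagonal part of the true-score variance is the same as above.
True-score variance = [15.2²·0.56 + 16.9²·0.90] + 292.843 = 386.431 + 292.843 = 679.275.
Reliability = 679.275 / 809.493 = 0.839.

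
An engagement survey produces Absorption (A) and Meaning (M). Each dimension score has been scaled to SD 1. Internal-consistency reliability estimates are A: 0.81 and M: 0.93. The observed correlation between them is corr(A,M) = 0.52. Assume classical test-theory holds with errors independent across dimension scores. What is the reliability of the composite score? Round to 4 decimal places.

Var(A+M) = 2 + 2·[0.52] = 2 + 1.04 = 3.04.
Because errors are independent across components, Cov(Tᵢ,Tⱼ) = Cov(Xᵢ,Xⱼ); the off-diagonal part of the true-score variance is the same as above.
True-score variance = [0.81 + 0.93] + 1.04 = 1.74 + 1.04 = 2.78.
Reliability = 2.78 / 3.04 = 0.9145.

0.9145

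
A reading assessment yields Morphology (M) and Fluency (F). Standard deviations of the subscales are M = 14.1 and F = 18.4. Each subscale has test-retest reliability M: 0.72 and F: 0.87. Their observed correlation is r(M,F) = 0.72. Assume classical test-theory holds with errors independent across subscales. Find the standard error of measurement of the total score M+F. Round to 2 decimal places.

Var(total) = 537.37 + 373.594 = 910.964.
True-score variance = 437.69 + 373.594 = 811.284, so reliability = 0.8906.
Error variance = 910.964 − 811.284 = 99.6796; SEM = √99.6796 = 9.98.

9.98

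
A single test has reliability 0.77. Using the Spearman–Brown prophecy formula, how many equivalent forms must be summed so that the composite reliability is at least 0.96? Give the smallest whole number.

8

k ≥ ρ*(1−ρ₁)/(ρ₁(1−ρ*)) = 0.96·0.23 / (0.77·0.04) = 7.169.
Smallest integer k = 8.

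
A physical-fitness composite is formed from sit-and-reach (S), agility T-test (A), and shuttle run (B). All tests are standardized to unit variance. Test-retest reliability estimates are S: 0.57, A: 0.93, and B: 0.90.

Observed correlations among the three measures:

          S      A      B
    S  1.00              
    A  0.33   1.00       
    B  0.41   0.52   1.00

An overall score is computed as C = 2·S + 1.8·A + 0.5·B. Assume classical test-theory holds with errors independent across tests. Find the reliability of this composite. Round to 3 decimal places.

Var(C) = 2² + 1.8² + 0.5² + 2·[3.6·0.33 + 0.41 + 0.9·0.52] = 7.49 + 4.132 = 11.622.
With uncorrelated errors the cross-covariances are all true-score covariance, so they carry over unchanged; only the diagonal terms shrink to ρᵢσᵢ².
True-score variance = [2²·0.57 + 1.8²·0.93 + 0.5²·0.90] + 4.132 = 5.5182 + 4.132 = 9.6502.
Reliability = 9.6502 / 11.622 = 0.830.

0.830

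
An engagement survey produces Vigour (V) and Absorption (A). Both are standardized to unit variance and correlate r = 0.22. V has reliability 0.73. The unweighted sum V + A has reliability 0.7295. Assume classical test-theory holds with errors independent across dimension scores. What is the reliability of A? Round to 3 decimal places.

0.610

Var(V+A) = 2 + 2·0.22 = 2.440.
True-score variance = ρ_V + ρ_A + 2·0.22, so 0.7295 = (0.73 + ρ_A + 0.44) / 2.440.
ρ_A = 0.7295·2.440 − 0.73 − 0.44 = 0.610.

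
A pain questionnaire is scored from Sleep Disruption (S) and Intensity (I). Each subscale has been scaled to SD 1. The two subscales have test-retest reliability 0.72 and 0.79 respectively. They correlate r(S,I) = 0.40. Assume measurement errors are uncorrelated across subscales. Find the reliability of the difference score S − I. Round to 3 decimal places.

0.592

Var(S−I) = 1 + 1 − 2·0.40 = 2 − 0.8 = 1.2.
Because errors are independent across components, Cov(Tᵢ,Tⱼ) = Cov(Xᵢ,Xⱼ); the off-diagonal part of the true-score variance is the same as above.
True-score variance = [0.72 + 0.79] − 0.8 = 1.51 − 0.8 = 0.71.
Reliability = 0.71 / 1.2 = 0.592.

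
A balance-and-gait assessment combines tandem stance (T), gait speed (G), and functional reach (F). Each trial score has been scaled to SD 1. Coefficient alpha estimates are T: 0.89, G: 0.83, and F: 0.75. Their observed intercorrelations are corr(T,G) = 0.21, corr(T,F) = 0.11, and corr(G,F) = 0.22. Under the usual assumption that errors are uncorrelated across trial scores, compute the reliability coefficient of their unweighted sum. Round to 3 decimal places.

Var(T+G+F) = 3 + 2·[0.21 + 0.11 + 0.22] = 3 + 1.08 = 4.08.
Under uncorrelated errors the observed covariances equal the true-score covariances, so only the own-variance terms attenuate.
True-score variance = [0.89 + 0.83 + 0.75] + 1.08 = 2.47 + 1.08 = 3.55.
Reliability = 3.55 / 4.08 = 0.870.

0.870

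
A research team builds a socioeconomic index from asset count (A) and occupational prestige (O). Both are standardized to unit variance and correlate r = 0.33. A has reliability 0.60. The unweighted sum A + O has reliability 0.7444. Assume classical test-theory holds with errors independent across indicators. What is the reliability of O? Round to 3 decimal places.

0.720

Var(A+O) = 2 + 2·0.33 = 2.660.
True-score variance = ρ_A + ρ_O + 2·0.33, so 0.7444 = (0.60 + ρ_O + 0.66) / 2.660.
ρ_O = 0.7444·2.660 − 0.60 − 0.66 = 0.720.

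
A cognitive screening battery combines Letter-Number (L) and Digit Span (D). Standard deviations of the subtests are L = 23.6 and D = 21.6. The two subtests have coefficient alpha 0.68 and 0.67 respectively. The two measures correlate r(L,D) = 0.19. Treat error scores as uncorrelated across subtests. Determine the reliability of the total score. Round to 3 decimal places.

Var(L+D) = 23.6² + 21.6² + 2·[23.6·21.6·0.19] = 1023.52 + 193.709 = 1217.23.
Because errors are independent across components, Cov(Tᵢ,Tⱼ) = Cov(Xᵢ,Xⱼ); the off-diagonal part of the true-score variance is the same as above.
True-score variance = [23.6²·0.68 + 21.6²·0.67] + 193.709 = 691.328 + 193.709 = 885.037.
Reliability = 885.037 / 1217.23 = 0.727.

0.727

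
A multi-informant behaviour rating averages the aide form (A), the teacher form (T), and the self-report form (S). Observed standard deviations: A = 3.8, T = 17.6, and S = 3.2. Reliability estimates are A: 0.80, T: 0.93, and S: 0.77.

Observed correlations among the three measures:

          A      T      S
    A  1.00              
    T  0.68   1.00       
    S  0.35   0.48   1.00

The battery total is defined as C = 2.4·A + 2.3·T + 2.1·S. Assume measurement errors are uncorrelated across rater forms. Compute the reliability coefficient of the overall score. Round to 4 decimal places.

Var(C) = 2.4²·3.8² + 2.3²·17.6² + 2.1²·3.2² + 2·[5.52·3.8·17.6·0.68 + 5.04·3.8·3.2·0.35 + 4.83·17.6·3.2·0.48] = 1766.96 + 806.127 = 2573.09.
With uncorrelated errors the cross-covariances are all true-score covariance, so they carry over unchanged; only the diagonal terms shrink to ρᵢσᵢ².
True-score variance = [2.4²·3.8²·0.80 + 2.3²·17.6²·0.93 + 2.1²·3.2²·0.77] + 806.127 = 1625.24 + 806.127 = 2431.36.
Reliability = 2431.36 / 2573.09 = 0.9449.

0.9449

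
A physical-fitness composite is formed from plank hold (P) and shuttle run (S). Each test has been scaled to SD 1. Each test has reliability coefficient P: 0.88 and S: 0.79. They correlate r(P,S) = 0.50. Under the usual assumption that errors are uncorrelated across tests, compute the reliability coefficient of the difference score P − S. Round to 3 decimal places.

Var(P−S) = 1 + 1 − 2·0.50 = 2 − 1 = 1.
With uncorrelated errors the cross-covariances are all true-score covariance, so they carry over unchanged; only the diagonal terms shrink to ρᵢσᵢ².
True-score variance = [0.88 + 0.79] − 1 = 1.67 − 1 = 0.67.
Reliability = 0.67 / 1 = 0.670.

0.670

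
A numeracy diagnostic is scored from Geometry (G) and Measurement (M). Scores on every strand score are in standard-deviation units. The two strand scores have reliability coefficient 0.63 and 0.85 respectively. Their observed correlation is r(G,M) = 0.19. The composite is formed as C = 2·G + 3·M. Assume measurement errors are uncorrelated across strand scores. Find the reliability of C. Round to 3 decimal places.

Var(C) = 2² + 3² + 2·[6·0.19] = 13 + 2.28 = 15.28.
Because errors are independent across components, Cov(Tᵢ,Tⱼ) = Cov(Xᵢ,Xⱼ); the off-diagonal part of the true-score variance is the same as above.
True-score variance = [2²·0.63 + 3²·0.85] + 2.28 = 10.17 + 2.28 = 12.45.
Reliability = 12.45 / 15.28 = 0.815.

0.815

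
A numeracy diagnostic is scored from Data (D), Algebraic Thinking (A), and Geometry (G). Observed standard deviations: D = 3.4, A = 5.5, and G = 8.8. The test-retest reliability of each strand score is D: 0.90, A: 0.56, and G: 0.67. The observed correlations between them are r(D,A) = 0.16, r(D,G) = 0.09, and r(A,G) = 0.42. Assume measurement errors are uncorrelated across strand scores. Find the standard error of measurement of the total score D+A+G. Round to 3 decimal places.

Var(total) = 119.25 + 52.0256 = 171.276.
True-score variance = 79.2288 + 52.0256 = 131.254, so reliability = 0.7663.
Error variance = 171.276 − 131.254 = 40.0212; SEM = √40.0212 = 6.326.

6.326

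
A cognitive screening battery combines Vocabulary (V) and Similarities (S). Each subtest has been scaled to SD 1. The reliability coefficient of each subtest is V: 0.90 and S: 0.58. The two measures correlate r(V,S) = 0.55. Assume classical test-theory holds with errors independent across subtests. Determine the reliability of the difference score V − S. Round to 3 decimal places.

Var(V−S) = 1 + 1 − 2·0.55 = 2 − 1.1 = 0.9.
Under uncorrelated errors the observed covariances equal the true-score covariances, so only the own-variance terms attenuate.
True-score variance = [0.90 + 0.58] − 1.1 = 1.48 − 1.1 = 0.38.
Reliability = 0.38 / 0.9 = 0.422.

0.422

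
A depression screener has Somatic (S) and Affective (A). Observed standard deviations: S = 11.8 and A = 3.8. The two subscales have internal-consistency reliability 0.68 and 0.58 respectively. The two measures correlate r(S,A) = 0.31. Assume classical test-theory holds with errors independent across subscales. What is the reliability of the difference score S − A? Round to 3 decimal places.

Var(S−A) = 11.8² + 3.8² − 2·11.8·3.8·0.31 = 153.68 − 27.8008 = 125.879.
Because errors are independent across components, Cov(Tᵢ,Tⱼ) = Cov(Xᵢ,Xⱼ); the off-diagonal part of the true-score variance is the same as above.
True-score variance = [11.8²·0.68 + 3.8²·0.58] − 27.8008 = 103.058 − 27.8008 = 75.2576.
Reliability = 75.2576 / 125.879 = 0.598.

0.598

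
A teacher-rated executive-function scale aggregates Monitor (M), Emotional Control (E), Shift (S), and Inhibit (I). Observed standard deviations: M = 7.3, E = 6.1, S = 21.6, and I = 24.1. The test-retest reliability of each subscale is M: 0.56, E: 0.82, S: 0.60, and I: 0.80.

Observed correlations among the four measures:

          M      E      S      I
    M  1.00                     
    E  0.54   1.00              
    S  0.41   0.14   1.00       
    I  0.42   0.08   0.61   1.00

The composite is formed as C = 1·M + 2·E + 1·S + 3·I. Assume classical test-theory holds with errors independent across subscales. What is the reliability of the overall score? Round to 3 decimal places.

Var(C) = 7.3² + 2²·6.1² + 21.6² + 3²·24.1² + 2·[2·7.3·6.1·0.54 + 7.3·21.6·0.41 + 3·7.3·24.1·0.42 + 2·6.1·21.6·0.14 + 6·6.1·24.1·0.08 + 3·21.6·24.1·0.61] = 5895.98 + 2788.99 = 8684.97.
Because errors are independent across components, Cov(Tᵢ,Tⱼ) = Cov(Xᵢ,Xⱼ); the off-diagonal part of the true-score variance is the same as above.
True-score variance = [7.3²·0.56 + 2²·6.1²·0.82 + 21.6²·0.60 + 3²·24.1²·0.80] + 2788.99 = 4613.66 + 2788.99 = 7402.65.
Reliability = 7402.65 / 8684.97 = 0.852.

0.852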